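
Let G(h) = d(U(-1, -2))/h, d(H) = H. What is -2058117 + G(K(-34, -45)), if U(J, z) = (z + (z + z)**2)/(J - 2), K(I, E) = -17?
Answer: -104963953/51 ≈ -2.0581e+6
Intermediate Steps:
U(J, z) = (z + 4*z**2)/(-2 + J) (U(J, z) = (z + (2*z)**2)/(-2 + J) = (z + 4*z**2)/(-2 + J))
G(h) = -14/(3*h) (G(h) = (-2*(1 + 4*(-2))/(-2 - 1))/h = (-2*(1 - 8)/(-3))/h = (-2*(-1/3)*(-7))/h = -14/(3*h))
-2058117 + G(K(-34, -45)) = -2058117 - 14/3/(-17) = -2058117 - 14/3*(-1/17) = -2058117 + 14/51 = -104963953/51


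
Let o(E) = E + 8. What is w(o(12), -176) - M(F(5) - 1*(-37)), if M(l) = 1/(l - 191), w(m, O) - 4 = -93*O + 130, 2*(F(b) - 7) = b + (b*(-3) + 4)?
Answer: 2475301/150 ≈ 16502.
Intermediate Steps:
F(b) = 9 - b (F(b) = 7 + (b + (b*(-3) + 4))/2 = 7 + (b + (-3*b + 4))/2 = 7 + (b + (4 - 3*b))/2 = 7 + (4 - 2*b)/2 = 7 + (2 - b) = 9 - b)
o(E) = 8 + E
w(m, O) = 134 - 93*O (w(m, O) = 4 + (-93*O + 130) = 4 + (130 - 93*O) = 134 - 93*O)
M(l) = 1/(-191 + l)
w(o(12), -176) - M(F(5) - 1*(-37)) = (134 - 93*(-176)) - 1/(-191 + ((9 - 1*5) - 1*(-37))) = (134 + 16368) - 1/(-191 + ((9 - 5) + 37)) = 16502 - 1/(-191 + (4 + 37)) = 16502 - 1/(-191 + 41) = 16502 - 1/(-150) = 16502 - 1*(-1/150) = 16502 + 1/150 = 2475301/150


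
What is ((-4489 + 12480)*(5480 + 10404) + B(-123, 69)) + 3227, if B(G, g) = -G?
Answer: 126932394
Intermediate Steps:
((-4489 + 12480)*(5480 + 10404) + B(-123, 69)) + 3227 = ((-4489 + 12480)*(5480 + 10404) - 1*(-123)) + 3227 = (7991*15884 + 123) + 3227 = (126929044 + 123) + 3227 = 126929167 + 3227 = 126932394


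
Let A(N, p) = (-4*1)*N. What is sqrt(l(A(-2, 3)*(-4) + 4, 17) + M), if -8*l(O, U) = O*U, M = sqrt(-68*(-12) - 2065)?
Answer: sqrt(238 + 4*I*sqrt(1249))/2 ≈ 8.022 + 2.2028*I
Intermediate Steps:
A(N, p) = -4*N
M = I*sqrt(1249) (M = sqrt(816 - 2065) = sqrt(-1249) = I*sqrt(1249) ≈ 35.341*I)
l(O, U) = -O*U/8
sqrt(l(A(-2, 3)*(-4) + 4, 17) + M) = sqrt(-1/8*(-4*(-2)*(-4) + 4)*17 + I*sqrt(1249)) = sqrt(-1/8*(8*(-4) + 4)*17 + I*sqrt(1249)) = sqrt(-1/8*(-32 + 4)*17 + I*sqrt(1249)) = sqrt(-1/8*(-28)*17 + I*sqrt(1249)) = sqrt(119/2 + I*sqrt(1249))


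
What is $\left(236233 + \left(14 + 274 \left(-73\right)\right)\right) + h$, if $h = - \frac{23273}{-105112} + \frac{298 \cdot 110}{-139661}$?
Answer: $\frac{3174486575193933}{14680047032} \approx 2.1625 \cdot 10^{5}$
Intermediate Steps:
$h = - \frac{195240907}{14680047032}$ ($h = \left(-23273\right) \left(- \frac{1}{105112}\right) + 32780 \left(- \frac{1}{139661}\right) = \frac{23273}{105112} - \frac{32780}{139661} = - \frac{195240907}{14680047032} \approx -0.0133$)
$\left(236233 + \left(14 + 274 \left(-73\right)\right)\right) + h = \left(236233 + \left(14 + 274 \left(-73\right)\right)\right) - \frac{195240907}{14680047032} = \left(236233 + \left(14 - 20002\right)\right) - \frac{195240907}{14680047032} = \left(236233 - 19988\right) - \frac{195240907}{14680047032} = 216245 - \frac{195240907}{14680047032} = \frac{3174486575193933}{14680047032}$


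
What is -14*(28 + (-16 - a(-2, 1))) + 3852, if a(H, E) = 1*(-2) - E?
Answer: 3642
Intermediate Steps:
a(H, E) = -2 - E
-14*(28 + (-16 - a(-2, 1))) + 3852 = -14*(28 + (-16 - (-2 - 1*1))) + 3852 = -14*(28 + (-16 - (-2 - 1))) + 3852 = -14*(28 + (-16 - 1*(-3))) + 3852 = -14*(28 + (-16 + 3)) + 3852 = -14*(28 - 13) + 3852 = -14*15 + 3852 = -210 + 3852 = 3642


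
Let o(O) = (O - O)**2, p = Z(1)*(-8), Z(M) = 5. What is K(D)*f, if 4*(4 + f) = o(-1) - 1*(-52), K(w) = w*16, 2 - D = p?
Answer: 6048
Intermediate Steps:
p = -40 (p = 5*(-8) = -40)
D = 42 (D = 2 - 1*(-40) = 2 + 40 = 42)
o(O) = 0 (o(O) = 0**2 = 0)
K(w) = 16*w
f = 9 (f = -4 + (0 - 1*(-52))/4 = -4 + (0 + 52)/4 = -4 + (1/4)*52 = -4 + 13 = 9)
K(D)*f = (16*42)*9 = 672*9 = 6048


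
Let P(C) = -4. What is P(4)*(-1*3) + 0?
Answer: 12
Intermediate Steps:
P(4)*(-1*3) + 0 = -(-4)*3 + 0 = -4*(-3) + 0 = 12 + 0 = 12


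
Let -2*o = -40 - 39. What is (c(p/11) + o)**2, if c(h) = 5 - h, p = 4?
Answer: 942841/484 ≈ 1948.0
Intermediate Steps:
o = 79/2 (o = -(-40 - 39)/2 = -1/2*(-79) = 79/2 ≈ 39.500)
(c(p/11) + o)**2 = ((5 - 4/11) + 79/2)**2 = (51/11 + 79/2)**2 = (971/22)**2 = 942841/484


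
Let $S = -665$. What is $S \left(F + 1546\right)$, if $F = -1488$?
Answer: $-38570$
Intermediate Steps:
$S \left(F + 1546\right) = - 665 \left(-1488 + 1546\right) = \left(-665\right) 58 = -38570$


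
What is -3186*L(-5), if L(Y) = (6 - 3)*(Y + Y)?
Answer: 95580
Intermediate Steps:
L(Y) = 6*Y (L(Y) = 3*(2*Y) = 6*Y)
-3186*L(-5) = -19116*(-5) = -3186*(-30) = 95580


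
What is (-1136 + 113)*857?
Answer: -876711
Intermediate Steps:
(-1136 + 113)*857 = -1023*857 = -876711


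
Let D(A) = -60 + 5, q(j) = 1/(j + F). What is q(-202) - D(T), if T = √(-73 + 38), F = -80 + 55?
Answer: 12484/227 ≈ 54.996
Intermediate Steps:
F = -25
T = I*√35 (T = √(-35) = I*√35 ≈ 5.9161*I)
q(j) = 1/(-25 + j) (q(j) = 1/(j - 25) = 1/(-25 + j))
D(A) = -55
q(-202) - D(T) = 1/(-25 - 202) - 1*(-55) = 1/(-227) + 55 = -1/227 + 55 = 12484/227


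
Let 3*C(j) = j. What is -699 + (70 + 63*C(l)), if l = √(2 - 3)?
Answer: -629 + 21*I ≈ -629.0 + 21.0*I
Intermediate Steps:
l = I (l = √(-1) = I ≈ 1.0*I)
C(j) = j/3
-699 + (70 + 63*C(l)) = -699 + (70 + 63*(I/3)) = -699 + (70 + 21*I) = -629 + 21*I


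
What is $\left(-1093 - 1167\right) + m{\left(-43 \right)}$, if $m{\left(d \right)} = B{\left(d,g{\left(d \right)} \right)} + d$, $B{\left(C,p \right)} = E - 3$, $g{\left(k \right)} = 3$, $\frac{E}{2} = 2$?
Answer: $-2302$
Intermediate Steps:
$E = 4$ ($E = 2 \cdot 2 = 4$)
$B{\left(C,p \right)} = 1$ ($B{\left(C,p \right)} = 4 - 3 = 1$)
$m{\left(d \right)} = 1 + d$
$\left(-1093 - 1167\right) + m{\left(-43 \right)} = \left(-1093 - 1167\right) + \left(1 - 43\right) = -2260 - 42 = -2302$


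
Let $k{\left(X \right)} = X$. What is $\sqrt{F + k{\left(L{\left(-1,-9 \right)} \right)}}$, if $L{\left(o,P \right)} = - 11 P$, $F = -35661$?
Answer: $i \sqrt{35562} \approx 188.58 i$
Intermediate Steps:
$\sqrt{F + k{\left(L{\left(-1,-9 \right)} \right)}} = \sqrt{-35661 - -99} = \sqrt{-35661 + 99} = \sqrt{-35562} = i \sqrt{35562}$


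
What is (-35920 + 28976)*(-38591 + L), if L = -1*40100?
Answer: 546430304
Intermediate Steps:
L = -40100
(-35920 + 28976)*(-38591 + L) = (-35920 + 28976)*(-38591 - 40100) = -6944*(-78691) = 546430304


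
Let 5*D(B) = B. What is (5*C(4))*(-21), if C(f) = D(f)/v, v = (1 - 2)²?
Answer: -84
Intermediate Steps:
v = 1 (v = (-1)² = 1)
D(B) = B/5
C(f) = f/5 (C(f) = (f/5)/1 = (f/5)*1 = f/5)
(5*C(4))*(-21) = (5*((⅕)*4))*(-21) = (5*(⅘))*(-21) = 4*(-21) = -84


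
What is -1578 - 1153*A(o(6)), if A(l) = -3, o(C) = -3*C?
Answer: 1881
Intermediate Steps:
-1578 - 1153*A(o(6)) = -1578 - 1153*(-3) = -1578 + 3459 = 1881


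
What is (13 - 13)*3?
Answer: 0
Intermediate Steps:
(13 - 13)*3 = 0*3 = 0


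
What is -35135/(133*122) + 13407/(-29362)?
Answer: -312293963/119106953 ≈ -2.6220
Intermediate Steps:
-35135/(133*122) + 13407/(-29362) = -35135/16226 + 13407*(-1/29362) = -35135*1/16226 - 13407/29362 = -35135/16226 - 13407/29362 = -312293963/119106953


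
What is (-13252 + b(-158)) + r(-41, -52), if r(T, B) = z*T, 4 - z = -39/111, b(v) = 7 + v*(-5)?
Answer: -467436/37 ≈ -12633.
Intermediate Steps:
b(v) = 7 - 5*v
z = 161/37 (z = 4 - (-39)/111 = 4 - 1*(-13/37) = 4 + 13/37 = 161/37 ≈ 4.3513)
r(T, B) = 161*T/37
(-13252 + b(-158)) + r(-41, -52) = (-13252 + (7 - 5*(-158))) + (161/37)*(-41) = (-13252 + (7 + 790)) - 6601/37 = (-13252 + 797) - 6601/37 = -12455 - 6601/37 = -467436/37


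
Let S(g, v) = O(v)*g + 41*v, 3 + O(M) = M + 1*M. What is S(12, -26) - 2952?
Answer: -4678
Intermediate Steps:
O(M) = -3 + 2*M (O(M) = -3 + (M + 1*M) = -3 + (M + M) = -3 + 2*M)
S(g, v) = 41*v + g*(-3 + 2*v) (S(g, v) = (-3 + 2*v)*g + 41*v = g*(-3 + 2*v) + 41*v = 41*v + g*(-3 + 2*v))
S(12, -26) - 2952 = (41*(-26) + 12*(-3 + 2*(-26))) - 2952 = (-1066 + 12*(-3 - 52)) - 2952 = (-1066 + 12*(-55)) - 2952 = (-1066 - 660) - 2952 = -1726 - 2952 = -4678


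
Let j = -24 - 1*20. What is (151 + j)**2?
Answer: 11449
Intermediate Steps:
j = -44 (j = -24 - 20 = -44)
(151 + j)**2 = (151 - 44)**2 = 107**2 = 11449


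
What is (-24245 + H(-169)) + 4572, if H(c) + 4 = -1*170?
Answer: -19847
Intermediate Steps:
H(c) = -174 (H(c) = -4 - 1*170 = -4 - 170 = -174)
(-24245 + H(-169)) + 4572 = (-24245 - 174) + 4572 = -24419 + 4572 = -19847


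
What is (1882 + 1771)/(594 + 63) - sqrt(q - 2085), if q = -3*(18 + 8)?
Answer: 3653/657 - I*sqrt(2163) ≈ 5.5601 - 46.508*I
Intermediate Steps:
q = -78 (q = -3*26 = -78)
(1882 + 1771)/(594 + 63) - sqrt(q - 2085) = (1882 + 1771)/(594 + 63) - sqrt(-78 - 2085) = 3653/657 - sqrt(-2163) = 3653*(1/657) - I*sqrt(2163) = 3653/657 - I*sqrt(2163)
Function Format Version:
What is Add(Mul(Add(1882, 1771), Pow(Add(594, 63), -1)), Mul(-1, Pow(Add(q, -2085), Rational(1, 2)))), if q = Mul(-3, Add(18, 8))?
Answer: Add(Rational(3653, 657), Mul(-1, I, Pow(2163, Rational(1, 2)))) ≈ Add(5.5601, Mul(-46.508, I))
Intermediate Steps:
q = -78 (q = Mul(-3, 26) = -78)
Add(Mul(Add(1882, 1771), Pow(Add(594, 63), -1)), Mul(-1, Pow(Add(q, -2085), Rational(1, 2)))) = Add(Mul(Add(1882, 1771), Pow(Add(594, 63), -1)), Mul(-1, Pow(Add(-78, -2085), Rational(1, 2)))) = Add(Mul(3653, Pow(657, -1)), Mul(-1, Pow(-2163, Rational(1, 2)))) = Add(Mul(3653, Rational(1, 657)), Mul(-1, Mul(I, Pow(2163, Rational(1, 2))))) = Add(Rational(3653, 657), Mul(-1, I, Pow(2163, Rational(1, 2))))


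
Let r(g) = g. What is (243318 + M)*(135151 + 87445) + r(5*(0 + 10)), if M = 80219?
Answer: 72018042102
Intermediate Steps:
(243318 + M)*(135151 + 87445) + r(5*(0 + 10)) = (243318 + 80219)*(135151 + 87445) + 5*(0 + 10) = 323537*222596 + 5*10 = 72018042052 + 50 = 72018042102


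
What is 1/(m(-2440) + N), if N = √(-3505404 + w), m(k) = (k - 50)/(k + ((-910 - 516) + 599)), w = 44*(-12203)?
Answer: 451935/2396945920178 - 1185921*I*√252646/1198472960089 ≈ 1.8855e-7 - 0.00049737*I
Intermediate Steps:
w = -536932
m(k) = (-50 + k)/(-827 + k) (m(k) = (-50 + k)/(k + (-1426 + 599)) = (-50 + k)/(k - 827) = (-50 + k)/(-827 + k))
N = 4*I*√252646 (N = √(-3505404 - 536932) = √(-4042336) = 4*I*√252646 ≈ 2010.6*I)
1/(m(-2440) + N) = 1/((-50 - 2440)/(-827 - 2440) + 4*I*√252646) = 1/(-2490/(-3267) + 4*I*√252646) = 1/(-1/3267*(-2490) + 4*I*√252646) = 1/(830/1089 + 4*I*√252646)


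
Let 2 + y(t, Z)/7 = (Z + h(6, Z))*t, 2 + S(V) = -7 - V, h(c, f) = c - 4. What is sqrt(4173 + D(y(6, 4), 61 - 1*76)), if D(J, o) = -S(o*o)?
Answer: sqrt(4407) ≈ 66.385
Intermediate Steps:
h(c, f) = -4 + c
S(V) = -9 - V (S(V) = -2 + (-7 - V) = -9 - V)
y(t, Z) = -14 + 7*t*(2 + Z) (y(t, Z) = -14 + 7*((Z + (-4 + 6))*t) = -14 + 7*((Z + 2)*t) = -14 + 7*((2 + Z)*t) = -14 + 7*(t*(2 + Z)) = -14 + 7*t*(2 + Z))
D(J, o) = 9 + o**2 (D(J, o) = -(-9 - o*o) = -(-9 - o**2) = 9 + o**2)
sqrt(4173 + D(y(6, 4), 61 - 1*76)) = sqrt(4173 + (9 + (61 - 1*76)**2)) = sqrt(4173 + (9 + (61 - 76)**2)) = sqrt(4173 + (9 + (-15)**2)) = sqrt(4173 + (9 + 225)) = sqrt(4173 + 234) = sqrt(4407)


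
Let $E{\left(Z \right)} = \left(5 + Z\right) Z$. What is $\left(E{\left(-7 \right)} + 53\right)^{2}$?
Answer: $4489$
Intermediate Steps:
$E{\left(Z \right)} = Z \left(5 + Z\right)$
$\left(E{\left(-7 \right)} + 53\right)^{2} = \left(- 7 \left(5 - 7\right) + 53\right)^{2} = \left(\left(-7\right) \left(-2\right) + 53\right)^{2} = \left(14 + 53\right)^{2} = 67^{2} = 4489$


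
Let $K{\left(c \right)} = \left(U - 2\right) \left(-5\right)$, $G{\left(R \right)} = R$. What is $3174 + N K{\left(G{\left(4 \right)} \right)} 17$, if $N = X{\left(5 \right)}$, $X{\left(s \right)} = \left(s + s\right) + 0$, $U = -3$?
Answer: $7424$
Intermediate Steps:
$X{\left(s \right)} = 2 s$ ($X{\left(s \right)} = 2 s + 0 = 2 s$)
$K{\left(c \right)} = 25$ ($K{\left(c \right)} = \left(-3 - 2\right) \left(-5\right) = \left(-5\right) \left(-5\right) = 25$)
$N = 10$ ($N = 2 \cdot 5 = 10$)
$3174 + N K{\left(G{\left(4 \right)} \right)} 17 = 3174 + 10 \cdot 25 \cdot 17 = 3174 + 250 \cdot 17 = 3174 + 4250 = 7424$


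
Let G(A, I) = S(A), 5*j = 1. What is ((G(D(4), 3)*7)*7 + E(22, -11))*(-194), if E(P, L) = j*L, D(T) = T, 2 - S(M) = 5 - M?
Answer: -45396/5 ≈ -9079.2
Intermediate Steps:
j = 1/5 (j = (1/5)*1 = 1/5 ≈ 0.20000)
S(M) = -3 + M (S(M) = 2 - (5 - M) = 2 + (-5 + M) = -3 + M)
G(A, I) = -3 + A
E(P, L) = L/5
((G(D(4), 3)*7)*7 + E(22, -11))*(-194) = (((-3 + 4)*7)*7 + (1/5)*(-11))*(-194) = ((1*7)*7 - 11/5)*(-194) = (7*7 - 11/5)*(-194) = (49 - 11/5)*(-194) = (234/5)*(-194) = -45396/5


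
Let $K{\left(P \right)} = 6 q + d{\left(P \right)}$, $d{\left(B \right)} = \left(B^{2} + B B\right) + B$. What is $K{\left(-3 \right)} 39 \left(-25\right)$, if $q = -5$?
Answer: $14625$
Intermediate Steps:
$d{\left(B \right)} = B + 2 B^{2}$ ($d{\left(B \right)} = \left(B^{2} + B^{2}\right) + B = 2 B^{2} + B = B + 2 B^{2}$)
$K{\left(P \right)} = -30 + P \left(1 + 2 P\right)$ ($K{\left(P \right)} = 6 \left(-5\right) + P \left(1 + 2 P\right) = -30 + P \left(1 + 2 P\right)$)
$K{\left(-3 \right)} 39 \left(-25\right) = \left(-30 - 3 \left(1 + 2 \left(-3\right)\right)\right) 39 \left(-25\right) = \left(-30 - 3 \left(1 - 6\right)\right) 39 \left(-25\right) = \left(-30 - -15\right) 39 \left(-25\right) = \left(-30 + 15\right) 39 \left(-25\right) = \left(-15\right) 39 \left(-25\right) = \left(-585\right) \left(-25\right) = 14625$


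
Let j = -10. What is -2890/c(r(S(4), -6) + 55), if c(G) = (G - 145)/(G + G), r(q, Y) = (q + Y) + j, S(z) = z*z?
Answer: 31790/9 ≈ 3532.2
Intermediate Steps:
S(z) = z**2
r(q, Y) = -10 + Y + q (r(q, Y) = (q + Y) - 10 = (Y + q) - 10 = -10 + Y + q)
c(G) = (-145 + G)/(2*G) (c(G) = (-145 + G)/((2*G)) = (-145 + G)*(1/(2*G)) = (-145 + G)/(2*G))
-2890/c(r(S(4), -6) + 55) = -2890*2*((-10 - 6 + 4**2) + 55)/(-145 + ((-10 - 6 + 4**2) + 55)) = -2890*2*((-10 - 6 + 16) + 55)/(-145 + ((-10 - 6 + 16) + 55)) = -2890*2*(0 + 55)/(-145 + (0 + 55)) = -2890*110/(-145 + 55) = -2890/((1/2)*(1/55)*(-90)) = -2890/(-9/11) = -2890*(-11/9) = 31790/9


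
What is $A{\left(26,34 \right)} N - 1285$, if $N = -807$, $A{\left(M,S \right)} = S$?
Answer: $-28723$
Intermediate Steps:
$A{\left(26,34 \right)} N - 1285 = 34 \left(-807\right) - 1285 = -27438 - 1285 = -28723$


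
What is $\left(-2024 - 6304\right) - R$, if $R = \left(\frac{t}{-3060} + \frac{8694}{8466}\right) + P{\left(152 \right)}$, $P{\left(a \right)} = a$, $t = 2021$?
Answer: $- \frac{2153843477}{253980} \approx -8480.4$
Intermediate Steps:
$R = \frac{38698037}{253980}$ ($R = \left(\frac{2021}{-3060} + \frac{8694}{8466}\right) + 152 = \left(2021 \left(- \frac{1}{3060}\right) + 8694 \cdot \frac{1}{8466}\right) + 152 = \left(- \frac{2021}{3060} + \frac{1449}{1411}\right) + 152 = \frac{93077}{253980} + 152 = \frac{38698037}{253980} \approx 152.37$)
$\left(-2024 - 6304\right) - R = \left(-2024 - 6304\right) - \frac{38698037}{253980} = -8328 - \frac{38698037}{253980} = - \frac{2153843477}{253980}$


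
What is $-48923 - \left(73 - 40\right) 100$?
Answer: $-52223$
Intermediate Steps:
$-48923 - \left(73 - 40\right) 100 = -48923 - 33 \cdot 100 = -48923 - 3300 = -52223$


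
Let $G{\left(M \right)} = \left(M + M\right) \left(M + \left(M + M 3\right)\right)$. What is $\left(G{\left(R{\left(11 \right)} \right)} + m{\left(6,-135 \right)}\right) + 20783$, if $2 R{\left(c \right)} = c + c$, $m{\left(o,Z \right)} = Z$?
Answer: $21858$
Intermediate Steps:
$R{\left(c \right)} = c$ ($R{\left(c \right)} = \frac{c + c}{2} = \frac{2 c}{2} = c$)
$G{\left(M \right)} = 10 M^{2}$ ($G{\left(M \right)} = 2 M \left(M + \left(M + 3 M\right)\right) = 2 M \left(M + 4 M\right) = 2 M 5 M = 10 M^{2}$)
$\left(G{\left(R{\left(11 \right)} \right)} + m{\left(6,-135 \right)}\right) + 20783 = \left(10 \cdot 11^{2} - 135\right) + 20783 = \left(10 \cdot 121 - 135\right) + 20783 = \left(1210 - 135\right) + 20783 = 1075 + 20783 = 21858$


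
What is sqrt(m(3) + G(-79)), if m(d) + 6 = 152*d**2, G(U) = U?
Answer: sqrt(1283) ≈ 35.819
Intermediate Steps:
m(d) = -6 + 152*d**2
sqrt(m(3) + G(-79)) = sqrt((-6 + 152*3**2) - 79) = sqrt((-6 + 152*9) - 79) = sqrt((-6 + 1368) - 79) = sqrt(1362 - 79) = sqrt(1283)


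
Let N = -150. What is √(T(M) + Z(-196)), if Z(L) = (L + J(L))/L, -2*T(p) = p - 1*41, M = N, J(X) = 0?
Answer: √386/2 ≈ 9.8234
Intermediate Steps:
M = -150
T(p) = 41/2 - p/2 (T(p) = -(p - 1*41)/2 = -(p - 41)/2 = -(-41 + p)/2 = 41/2 - p/2)
Z(L) = 1 (Z(L) = (L + 0)/L = L/L = 1)
√(T(M) + Z(-196)) = √((41/2 - ½*(-150)) + 1) = √((41/2 + 75) + 1) = √(191/2 + 1) = √(193/2) = √386/2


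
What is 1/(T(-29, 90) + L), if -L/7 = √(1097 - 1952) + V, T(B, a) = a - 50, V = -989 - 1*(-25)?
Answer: 6788/46118839 + 21*I*√95/46118839 ≈ 0.00014719 + 4.4382e-6*I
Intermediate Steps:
V = -964 (V = -989 + 25 = -964)
T(B, a) = -50 + a
L = 6748 - 21*I*√95 (L = -7*(√(1097 - 1952) - 964) = -7*(√(-855) - 964) = -7*(3*I*√95 - 964) = -7*(-964 + 3*I*√95) = 6748 - 21*I*√95 ≈ 6748.0 - 204.68*I)
1/(T(-29, 90) + L) = 1/((-50 + 90) + (6748 - 21*I*√95)) = 1/(40 + (6748 - 21*I*√95)) = 1/(6788 - 21*I*√95)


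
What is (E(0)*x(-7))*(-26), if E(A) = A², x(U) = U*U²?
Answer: 0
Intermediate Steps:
x(U) = U³
(E(0)*x(-7))*(-26) = (0²*(-7)³)*(-26) = (0*(-343))*(-26) = 0*(-26) = 0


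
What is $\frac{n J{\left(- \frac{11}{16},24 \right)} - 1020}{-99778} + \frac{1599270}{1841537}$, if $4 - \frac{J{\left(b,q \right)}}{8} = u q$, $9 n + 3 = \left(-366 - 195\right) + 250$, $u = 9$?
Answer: $\frac{236176744036}{826851954537} \approx 0.28563$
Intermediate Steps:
$n = - \frac{314}{9}$ ($n = - \frac{1}{3} + \frac{\left(-366 - 195\right) + 250}{9} = - \frac{1}{3} + \frac{-561 + 250}{9} = - \frac{1}{3} + \frac{1}{9} \left(-311\right) = - \frac{1}{3} - \frac{311}{9} = - \frac{314}{9} \approx -34.889$)
$J{\left(b,q \right)} = 32 - 72 q$ ($J{\left(b,q \right)} = 32 - 8 \cdot 9 q = 32 - 72 q$)
$\frac{n J{\left(- \frac{11}{16},24 \right)} - 1020}{-99778} + \frac{1599270}{1841537} = \frac{- \frac{314 \left(32 - 1728\right)}{9} - 1020}{-99778} + \frac{1599270}{1841537} = \left(- \frac{314 \left(32 - 1728\right)}{9} - 1020\right) \left(- \frac{1}{99778}\right) + 1599270 \cdot \frac{1}{1841537} = \left(\left(- \frac{314}{9}\right) \left(-1696\right) - 1020\right) \left(- \frac{1}{99778}\right) + \frac{1599270}{1841537} = \left(\frac{532544}{9} - 1020\right) \left(- \frac{1}{99778}\right) + \frac{1599270}{1841537} = \frac{523364}{9} \left(- \frac{1}{99778}\right) + \frac{1599270}{1841537} = - \frac{261682}{449001} + \frac{1599270}{1841537} = \frac{236176744036}{826851954537}$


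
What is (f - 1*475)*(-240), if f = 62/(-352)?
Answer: 1254465/11 ≈ 1.1404e+5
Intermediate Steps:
f = -31/176 (f = 62*(-1/352) = -31/176 ≈ -0.17614)
(f - 1*475)*(-240) = (-31/176 - 1*475)*(-240) = (-31/176 - 475)*(-240) = -83631/176*(-240) = 1254465/11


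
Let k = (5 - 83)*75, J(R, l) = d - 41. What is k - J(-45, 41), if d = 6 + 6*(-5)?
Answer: -5785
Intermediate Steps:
d = -24 (d = 6 - 30 = -24)
J(R, l) = -65 (J(R, l) = -24 - 41 = -65)
k = -5850 (k = -78*75 = -5850)
k - J(-45, 41) = -5850 - 1*(-65) = -5850 + 65 = -5785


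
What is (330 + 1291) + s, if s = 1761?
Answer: 3382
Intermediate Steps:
(330 + 1291) + s = (330 + 1291) + 1761 = 1621 + 1761 = 3382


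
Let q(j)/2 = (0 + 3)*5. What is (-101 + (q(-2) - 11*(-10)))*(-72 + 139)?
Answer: 2613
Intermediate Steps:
q(j) = 30 (q(j) = 2*((0 + 3)*5) = 2*(3*5) = 2*15 = 30)
(-101 + (q(-2) - 11*(-10)))*(-72 + 139) = (-101 + (30 - 11*(-10)))*(-72 + 139) = (-101 + (30 + 110))*67 = (-101 + 140)*67 = 39*67 = 2613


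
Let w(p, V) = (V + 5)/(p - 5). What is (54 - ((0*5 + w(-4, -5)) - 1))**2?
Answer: 3025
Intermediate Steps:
w(p, V) = (5 + V)/(-5 + p)
(54 - ((0*5 + w(-4, -5)) - 1))**2 = (54 - ((0*5 + (5 - 5)/(-5 - 4)) - 1))**2 = (54 - ((0 + 0/(-9)) - 1))**2 = (54 - ((0 - 1/9*0) - 1))**2 = (54 - ((0 + 0) - 1))**2 = (54 - (0 - 1))**2 = (54 - 1*(-1))**2 = (54 + 1)**2 = 55**2 = 3025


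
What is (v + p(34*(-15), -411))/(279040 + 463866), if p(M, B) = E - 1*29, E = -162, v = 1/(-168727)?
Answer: -16113429/62674150331 ≈ -0.00025710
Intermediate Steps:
v = -1/168727 ≈ -5.9267e-6
p(M, B) = -191 (p(M, B) = -162 - 1*29 = -162 - 29 = -191)
(v + p(34*(-15), -411))/(279040 + 463866) = (-1/168727 - 191)/(279040 + 463866) = -32226858/168727/742906 = -32226858/168727*1/742906 = -16113429/62674150331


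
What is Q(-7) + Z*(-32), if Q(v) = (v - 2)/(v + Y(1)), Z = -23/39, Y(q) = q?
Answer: 1589/78 ≈ 20.372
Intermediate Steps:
Z = -23/39 (Z = -23*1/39 = -23/39 ≈ -0.58974)
Q(v) = (-2 + v)/(1 + v) (Q(v) = (v - 2)/(v + 1) = (-2 + v)/(1 + v))
Q(-7) + Z*(-32) = (-2 - 7)/(1 - 7) - 23/39*(-32) = -9/(-6) + 736/39 = -⅙*(-9) + 736/39 = 3/2 + 736/39 = 1589/78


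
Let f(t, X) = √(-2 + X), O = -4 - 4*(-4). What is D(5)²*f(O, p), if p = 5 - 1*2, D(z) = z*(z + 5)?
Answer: 2500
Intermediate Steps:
D(z) = z*(5 + z)
O = 12 (O = -4 + 16 = 12)
p = 3 (p = 5 - 2 = 3)
D(5)²*f(O, p) = (5*(5 + 5))²*√(-2 + 3) = (5*10)²*√1 = 50²*1 = 2500*1 = 2500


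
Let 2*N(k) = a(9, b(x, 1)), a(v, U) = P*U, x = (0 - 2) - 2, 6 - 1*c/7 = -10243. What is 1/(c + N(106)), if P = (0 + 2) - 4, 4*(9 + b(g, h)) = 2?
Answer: 2/143503 ≈ 1.3937e-5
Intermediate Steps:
c = 71743 (c = 42 - 7*(-10243) = 42 + 71701 = 71743)
x = -4 (x = -2 - 2 = -4)
b(g, h) = -17/2 (b(g, h) = -9 + (¼)*2 = -9 + ½ = -17/2)
P = -2 (P = 2 - 4 = -2)
a(v, U) = -2*U
N(k) = 17/2 (N(k) = (-2*(-17/2))/2 = (½)*17 = 17/2)
1/(c + N(106)) = 1/(71743 + 17/2) = 1/(143503/2) = 2/143503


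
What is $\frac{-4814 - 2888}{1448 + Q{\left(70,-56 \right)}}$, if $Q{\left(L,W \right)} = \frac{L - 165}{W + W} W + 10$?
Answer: $- \frac{15404}{2821} \approx -5.4605$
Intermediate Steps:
$Q{\left(L,W \right)} = - \frac{145}{2} + \frac{L}{2}$ ($Q{\left(L,W \right)} = \frac{L - 165}{2 W} W + 10 = \left(-165 + L\right) \frac{1}{2 W} W + 10 = \frac{-165 + L}{2 W} W + 10 = \left(- \frac{165}{2} + \frac{L}{2}\right) + 10 = - \frac{145}{2} + \frac{L}{2}$)
$\frac{-4814 - 2888}{1448 + Q{\left(70,-56 \right)}} = \frac{-4814 - 2888}{1448 + \left(- \frac{145}{2} + \frac{1}{2} \cdot 70\right)} = - \frac{7702}{1448 + \left(- \frac{145}{2} + 35\right)} = - \frac{7702}{1448 - \frac{75}{2}} = - \frac{7702}{\frac{2821}{2}} = \left(-7702\right) \frac{2}{2821} = - \frac{15404}{2821}$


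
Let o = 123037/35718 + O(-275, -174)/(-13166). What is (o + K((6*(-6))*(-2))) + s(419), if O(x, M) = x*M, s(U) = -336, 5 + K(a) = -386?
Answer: -5896043773/8107986 ≈ -727.19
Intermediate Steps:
K(a) = -391 (K(a) = -5 - 386 = -391)
O(x, M) = M*x
o = -1537951/8107986 (o = 123037/35718 - 174*(-275)/(-13166) = 123037*(1/35718) + 47850*(-1/13166) = 123037/35718 - 825/227 = -1537951/8107986 ≈ -0.18968)
(o + K((6*(-6))*(-2))) + s(419) = (-1537951/8107986 - 391) - 336 = -3171760477/8107986 - 336 = -5896043773/8107986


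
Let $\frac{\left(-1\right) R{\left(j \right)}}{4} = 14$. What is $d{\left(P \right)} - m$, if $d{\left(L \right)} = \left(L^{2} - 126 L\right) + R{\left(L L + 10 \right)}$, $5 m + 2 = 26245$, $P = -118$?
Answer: $\frac{117437}{5} \approx 23487.0$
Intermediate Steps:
$R{\left(j \right)} = -56$ ($R{\left(j \right)} = \left(-4\right) 14 = -56$)
$m = \frac{26243}{5}$ ($m = - \frac{2}{5} + \frac{1}{5} \cdot 26245 = - \frac{2}{5} + 5249 = \frac{26243}{5} \approx 5248.6$)
$d{\left(L \right)} = -56 + L^{2} - 126 L$ ($d{\left(L \right)} = \left(L^{2} - 126 L\right) - 56 = -56 + L^{2} - 126 L$)
$d{\left(P \right)} - m = \left(-56 + \left(-118\right)^{2} - -14868\right) - \frac{26243}{5} = \left(-56 + 13924 + 14868\right) - \frac{26243}{5} = 28736 - \frac{26243}{5} = \frac{117437}{5}$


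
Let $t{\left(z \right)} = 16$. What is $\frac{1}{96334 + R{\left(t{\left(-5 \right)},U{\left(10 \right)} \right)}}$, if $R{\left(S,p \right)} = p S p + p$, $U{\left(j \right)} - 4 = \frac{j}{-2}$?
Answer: $\frac{1}{96349} \approx 1.0379 \cdot 10^{-5}$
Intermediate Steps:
$U{\left(j \right)} = 4 - \frac{j}{2}$ ($U{\left(j \right)} = 4 + \frac{j}{-2} = 4 + j \left(- \frac{1}{2}\right) = 4 - \frac{j}{2}$)
$R{\left(S,p \right)} = p + S p^{2}$ ($R{\left(S,p \right)} = S p p + p = S p^{2} + p = p + S p^{2}$)
$\frac{1}{96334 + R{\left(t{\left(-5 \right)},U{\left(10 \right)} \right)}} = \frac{1}{96334 + \left(4 - 5\right) \left(1 + 16 \left(4 - 5\right)\right)} = \frac{1}{96334 - \left(1 + 16 \left(-1\right)\right)} = \frac{1}{96334 - \left(1 - 16\right)} = \frac{1}{96334 - -15} = \frac{1}{96334 + 15} = \frac{1}{96349}$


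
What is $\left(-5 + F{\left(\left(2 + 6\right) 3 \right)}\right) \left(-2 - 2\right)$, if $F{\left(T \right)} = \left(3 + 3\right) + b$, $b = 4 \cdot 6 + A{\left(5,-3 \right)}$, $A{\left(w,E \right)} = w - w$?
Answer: $-100$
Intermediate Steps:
$A{\left(w,E \right)} = 0$
$b = 24$ ($b = 4 \cdot 6 + 0 = 24 + 0 = 24$)
$F{\left(T \right)} = 30$ ($F{\left(T \right)} = \left(3 + 3\right) + 24 = 6 + 24 = 30$)
$\left(-5 + F{\left(\left(2 + 6\right) 3 \right)}\right) \left(-2 - 2\right) = \left(-5 + 30\right) \left(-2 - 2\right) = 25 \left(-2 - 2\right) = 25 \left(-4\right) = -100$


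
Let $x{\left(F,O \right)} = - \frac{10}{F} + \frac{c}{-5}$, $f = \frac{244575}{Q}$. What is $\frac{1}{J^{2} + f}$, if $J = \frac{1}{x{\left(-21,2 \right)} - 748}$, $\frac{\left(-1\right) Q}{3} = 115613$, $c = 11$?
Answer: $- \frac{716453280165533}{505208811304200} \approx -1.4181$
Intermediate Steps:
$Q = -346839$ ($Q = \left(-3\right) 115613 = -346839$)
$f = - \frac{81525}{115613}$ ($f = \frac{244575}{-346839} = 244575 \left(- \frac{1}{346839}\right) = - \frac{81525}{115613} \approx -0.70515$)
$x{\left(F,O \right)} = - \frac{11}{5} - \frac{10}{F}$ ($x{\left(F,O \right)} = - \frac{10}{F} + \frac{11}{-5} = - \frac{10}{F} + 11 \left(- \frac{1}{5}\right) = - \frac{10}{F} - \frac{11}{5} = - \frac{11}{5} - \frac{10}{F}$)
$J = - \frac{105}{78721}$ ($J = \frac{1}{\left(- \frac{11}{5} - \frac{10}{-21}\right) - 748} = \frac{1}{\left(- \frac{11}{5} - - \frac{10}{21}\right) - 748} = \frac{1}{\left(- \frac{11}{5} + \frac{10}{21}\right) - 748} = \frac{1}{- \frac{181}{105} - 748} = \frac{1}{- \frac{78721}{105}} = - \frac{105}{78721} \approx -0.0013338$)
$\frac{1}{J^{2} + f} = \frac{1}{\left(- \frac{105}{78721}\right)^{2} - \frac{81525}{115613}} = \frac{1}{\frac{11025}{6196995841} - \frac{81525}{115613}} = \frac{1}{- \frac{505208811304200}{716453280165533}} = - \frac{716453280165533}{505208811304200}$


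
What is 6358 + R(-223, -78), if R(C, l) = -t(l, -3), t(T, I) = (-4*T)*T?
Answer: 30694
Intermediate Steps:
t(T, I) = -4*T²
R(C, l) = 4*l² (R(C, l) = -(-4)*l² = 4*l²)
6358 + R(-223, -78) = 6358 + 4*(-78)² = 6358 + 4*6084 = 6358 + 24336 = 30694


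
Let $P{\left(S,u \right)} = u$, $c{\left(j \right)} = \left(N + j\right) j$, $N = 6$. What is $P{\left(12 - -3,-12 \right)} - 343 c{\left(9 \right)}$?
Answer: $-46317$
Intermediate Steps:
$c{\left(j \right)} = j \left(6 + j\right)$ ($c{\left(j \right)} = \left(6 + j\right) j = j \left(6 + j\right)$)
$P{\left(12 - -3,-12 \right)} - 343 c{\left(9 \right)} = -12 - 343 \cdot 9 \left(6 + 9\right) = -12 - 343 \cdot 9 \cdot 15 = -12 - 46305 = -46317$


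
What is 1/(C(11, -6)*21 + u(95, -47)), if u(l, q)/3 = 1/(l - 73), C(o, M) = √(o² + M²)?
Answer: -22/11170233 + 3388*√157/11170233 ≈ 0.0037984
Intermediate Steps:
C(o, M) = √(M² + o²)
u(l, q) = 3/(-73 + l) (u(l, q) = 3/(l - 73) = 3/(-73 + l))
1/(C(11, -6)*21 + u(95, -47)) = 1/(√((-6)² + 11²)*21 + 3/(-73 + 95)) = 1/(√(36 + 121)*21 + 3/22) = 1/(√157*21 + 3*(1/22)) = 1/(21*√157 + 3/22) = 1/(3/22 + 21*√157)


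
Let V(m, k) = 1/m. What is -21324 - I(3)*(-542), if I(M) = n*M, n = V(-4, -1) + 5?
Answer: -27201/2 ≈ -13601.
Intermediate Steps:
n = 19/4 (n = 1/(-4) + 5 = -¼ + 5 = 19/4 ≈ 4.7500)
I(M) = 19*M/4
-21324 - I(3)*(-542) = -21324 - (19/4)*3*(-542) = -21324 - 57*(-542)/4 = -21324 - 1*(-15447/2) = -21324 + 15447/2 = -27201/2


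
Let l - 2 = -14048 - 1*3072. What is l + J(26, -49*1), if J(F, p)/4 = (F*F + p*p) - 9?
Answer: -4846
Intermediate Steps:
J(F, p) = -36 + 4*F² + 4*p² (J(F, p) = 4*((F*F + p*p) - 9) = 4*((F² + p²) - 9) = 4*(-9 + F² + p²) = -36 + 4*F² + 4*p²)
l = -17118 (l = 2 + (-14048 - 1*3072) = 2 + (-14048 - 3072) = 2 - 17120 = -17118)
l + J(26, -49*1) = -17118 + (-36 + 4*26² + 4*(-49*1)²) = -17118 + (-36 + 4*676 + 4*(-49)²) = -17118 + (-36 + 2704 + 4*2401) = -17118 + (-36 + 2704 + 9604) = -17118 + 12272 = -4846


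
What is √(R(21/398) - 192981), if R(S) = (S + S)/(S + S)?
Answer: 2*I*√48245 ≈ 439.29*I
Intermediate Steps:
R(S) = 1 (R(S) = (2*S)/((2*S)) = (2*S)*(1/(2*S)) = 1)
√(R(21/398) - 192981) = √(1 - 192981) = √(-192980) = 2*I*√48245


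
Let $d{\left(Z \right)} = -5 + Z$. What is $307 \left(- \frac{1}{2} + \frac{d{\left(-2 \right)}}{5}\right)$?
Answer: $- \frac{5833}{10} \approx -583.3$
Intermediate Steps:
$307 \left(- \frac{1}{2} + \frac{d{\left(-2 \right)}}{5}\right) = 307 \left(- \frac{1}{2} + \frac{-5 - 2}{5}\right) = 307 \left(\left(-1\right) \frac{1}{2} - \frac{7}{5}\right) = 307 \left(- \frac{1}{2} - \frac{7}{5}\right) = 307 \left(- \frac{19}{10}\right) = - \frac{5833}{10}$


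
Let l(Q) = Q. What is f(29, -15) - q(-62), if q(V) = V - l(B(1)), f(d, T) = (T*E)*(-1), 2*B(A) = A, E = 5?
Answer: 275/2 ≈ 137.50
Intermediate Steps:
B(A) = A/2
f(d, T) = -5*T (f(d, T) = (T*5)*(-1) = (5*T)*(-1) = -5*T)
q(V) = -1/2 + V (q(V) = V - 1/2 = -1/2 + V)
f(29, -15) - q(-62) = -5*(-15) - (-1/2 - 62) = 75 - 1*(-125/2) = 75 + 125/2 = 275/2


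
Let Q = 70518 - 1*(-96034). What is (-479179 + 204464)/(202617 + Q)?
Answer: -274715/369169 ≈ -0.74414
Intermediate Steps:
Q = 166552 (Q = 70518 + 96034 = 166552)
(-479179 + 204464)/(202617 + Q) = (-479179 + 204464)/(202617 + 166552) = -274715/369169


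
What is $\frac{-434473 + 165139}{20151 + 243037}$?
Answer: $- \frac{134667}{131594} \approx -1.0234$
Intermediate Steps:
$\frac{-434473 + 165139}{20151 + 243037} = - \frac{269334}{263188} = \left(-269334\right) \frac{1}{263188} = - \frac{134667}{131594}$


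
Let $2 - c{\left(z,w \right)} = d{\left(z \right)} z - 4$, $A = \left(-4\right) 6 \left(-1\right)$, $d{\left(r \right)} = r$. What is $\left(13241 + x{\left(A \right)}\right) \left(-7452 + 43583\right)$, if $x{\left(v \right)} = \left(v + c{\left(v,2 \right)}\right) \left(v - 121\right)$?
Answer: $2391980593$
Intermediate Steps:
$A = 24$ ($A = \left(-24\right) \left(-1\right) = 24$)
$c{\left(z,w \right)} = 6 - z^{2}$ ($c{\left(z,w \right)} = 2 - \left(z z - 4\right) = 2 - \left(z^{2} - 4\right) = 2 - \left(-4 + z^{2}\right) = 6 - z^{2}$)
$x{\left(v \right)} = \left(-121 + v\right) \left(6 + v - v^{2}\right)$ ($x{\left(v \right)} = \left(v - \left(-6 + v^{2}\right)\right) \left(v - 121\right) = \left(6 + v - v^{2}\right) \left(-121 + v\right) = \left(-121 + v\right) \left(6 + v - v^{2}\right)$)
$\left(13241 + x{\left(A \right)}\right) \left(-7452 + 43583\right) = \left(13241 - \left(17310 - 70272\right)\right) \left(-7452 + 43583\right) = \left(13241 - -52962\right) 36131 = \left(13241 + 52962\right) 36131 = 66203 \cdot 36131 = 2391980593$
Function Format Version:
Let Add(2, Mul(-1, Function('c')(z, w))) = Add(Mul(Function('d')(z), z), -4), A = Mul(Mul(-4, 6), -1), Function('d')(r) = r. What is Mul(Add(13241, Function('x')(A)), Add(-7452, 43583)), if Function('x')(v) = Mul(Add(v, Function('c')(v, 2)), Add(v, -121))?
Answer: 2391980593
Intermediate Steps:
A = 24 (A = Mul(-24, -1) = 24)
Function('c')(z, w) = Add(6, Mul(-1, Pow(z, 2))) (Function('c')(z, w) = Add(2, Mul(-1, Add(Mul(z, z), -4))) = Add(2, Mul(-1, Add(Pow(z, 2), -4))) = Add(2, Mul(-1, Add(-4, Pow(z, 2)))) = Add(2, Add(4, Mul(-1, Pow(z, 2)))) = Add(6, Mul(-1, Pow(z, 2))))
Function('x')(v) = Mul(Add(-121, v), Add(6, v, Mul(-1, Pow(v, 2)))) (Function('x')(v) = Mul(Add(v, Add(6, Mul(-1, Pow(v, 2)))), Add(v, -121)) = Mul(Add(6, v, Mul(-1, Pow(v, 2))), Add(-121, v)) = Mul(Add(-121, v), Add(6, v, Mul(-1, Pow(v, 2)))))
Mul(Add(13241, Function('x')(A)), Add(-7452, 43583)) = Mul(Add(13241, Add(-726, Mul(-1, Pow(24, 3)), Mul(-115, 24), Mul(122, Pow(24, 2)))), Add(-7452, 43583)) = Mul(Add(13241, Add(-726, Mul(-1, 13824), -2760, Mul(122, 576))), 36131) = Mul(Add(13241, Add(-726, -13824, -2760, 70272)), 36131) = Mul(Add(13241, 52962), 36131) = Mul(66203, 36131) = 2391980593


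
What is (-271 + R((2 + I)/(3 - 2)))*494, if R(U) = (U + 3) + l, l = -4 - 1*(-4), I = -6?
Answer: -134368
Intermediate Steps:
l = 0 (l = -4 + 4 = 0)
R(U) = 3 + U (R(U) = (U + 3) + 0 = (3 + U) + 0 = 3 + U)
(-271 + R((2 + I)/(3 - 2)))*494 = (-271 + (3 + (2 - 6)/(3 - 2)))*494 = (-271 + (3 - 4/1))*494 = (-271 + (3 - 4*1))*494 = (-271 + (3 - 4))*494 = (-271 - 1)*494 = -272*494 = -134368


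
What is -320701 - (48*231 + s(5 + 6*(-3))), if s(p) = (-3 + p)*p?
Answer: -331997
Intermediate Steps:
s(p) = p*(-3 + p)
-320701 - (48*231 + s(5 + 6*(-3))) = -320701 - (48*231 + (5 + 6*(-3))*(-3 + (5 + 6*(-3)))) = -320701 - (11088 + (5 - 18)*(-3 + (5 - 18))) = -320701 - (11088 - 13*(-3 - 13)) = -320701 - (11088 - 13*(-16)) = -320701 - (11088 + 208) = -320701 - 1*11296 = -320701 - 11296 = -331997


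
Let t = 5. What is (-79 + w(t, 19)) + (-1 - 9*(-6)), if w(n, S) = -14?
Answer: -40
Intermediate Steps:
(-79 + w(t, 19)) + (-1 - 9*(-6)) = (-79 - 14) + (-1 - 9*(-6)) = -93 + (-1 + 54) = -93 + 53 = -40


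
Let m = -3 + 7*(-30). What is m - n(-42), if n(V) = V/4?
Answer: -405/2 ≈ -202.50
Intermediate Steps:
m = -213 (m = -3 - 210 = -213)
n(V) = V/4 (n(V) = V*(¼) = V/4)
m - n(-42) = -213 - (-42)/4 = -213 - 1*(-21/2) = -213 + 21/2 = -405/2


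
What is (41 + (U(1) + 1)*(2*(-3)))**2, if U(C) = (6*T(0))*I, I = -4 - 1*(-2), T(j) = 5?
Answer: 156025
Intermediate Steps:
I = -2 (I = -4 + 2 = -2)
U(C) = -60 (U(C) = (6*5)*(-2) = 30*(-2) = -60)
(41 + (U(1) + 1)*(2*(-3)))**2 = (41 + (-60 + 1)*(2*(-3)))**2 = (41 - 59*(-6))**2 = (41 + 354)**2 = 395**2 = 156025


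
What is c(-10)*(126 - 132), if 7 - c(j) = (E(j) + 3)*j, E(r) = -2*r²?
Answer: 11778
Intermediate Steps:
c(j) = 7 - j*(3 - 2*j²) (c(j) = 7 - (-2*j² + 3)*j = 7 - (3 - 2*j²)*j = 7 - j*(3 - 2*j²))
c(-10)*(126 - 132) = (7 - 3*(-10) + 2*(-10)³)*(126 - 132) = (7 + 30 + 2*(-1000))*(-6) = (7 + 30 - 2000)*(-6) = -1963*(-6) = 11778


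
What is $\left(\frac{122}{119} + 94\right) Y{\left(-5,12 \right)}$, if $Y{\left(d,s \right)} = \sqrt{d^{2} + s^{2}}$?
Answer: $\frac{147004}{119} \approx 1235.3$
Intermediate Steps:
$\left(\frac{122}{119} + 94\right) Y{\left(-5,12 \right)} = \left(\frac{122}{119} + 94\right) \sqrt{\left(-5\right)^{2} + 12^{2}} = \left(122 \cdot \frac{1}{119} + 94\right) \sqrt{25 + 144} = \left(\frac{122}{119} + 94\right) \sqrt{169} = \frac{11308}{119} \cdot 13 = \frac{147004}{119}$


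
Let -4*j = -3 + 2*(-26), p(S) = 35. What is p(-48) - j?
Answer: 85/4 ≈ 21.250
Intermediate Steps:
j = 55/4 (j = -(-3 + 2*(-26))/4 = -(-3 - 52)/4 = -¼*(-55) = 55/4 ≈ 13.750)
p(-48) - j = 35 - 1*55/4 = 35 - 55/4 = 85/4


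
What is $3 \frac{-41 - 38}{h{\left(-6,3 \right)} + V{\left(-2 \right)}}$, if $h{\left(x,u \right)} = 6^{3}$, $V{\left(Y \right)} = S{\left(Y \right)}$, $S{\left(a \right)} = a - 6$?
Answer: $- \frac{237}{208} \approx -1.1394$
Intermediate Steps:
$S{\left(a \right)} = -6 + a$ ($S{\left(a \right)} = a - 6 = -6 + a$)
$V{\left(Y \right)} = -6 + Y$
$h{\left(x,u \right)} = 216$
$3 \frac{-41 - 38}{h{\left(-6,3 \right)} + V{\left(-2 \right)}} = 3 \frac{-41 - 38}{216 - 8} = 3 \left(- \frac{79}{216 - 8}\right) = 3 \left(- \frac{79}{208}\right) = - \frac{237}{208}$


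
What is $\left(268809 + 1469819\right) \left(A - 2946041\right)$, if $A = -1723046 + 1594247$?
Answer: $-5346002919520$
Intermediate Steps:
$A = -128799$
$\left(268809 + 1469819\right) \left(A - 2946041\right) = \left(268809 + 1469819\right) \left(-128799 - 2946041\right) = 1738628 \left(-3074840\right) = -5346002919520$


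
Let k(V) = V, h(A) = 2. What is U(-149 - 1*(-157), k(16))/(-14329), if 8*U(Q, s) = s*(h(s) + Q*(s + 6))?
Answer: -4/161 ≈ -0.024845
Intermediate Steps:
U(Q, s) = s*(2 + Q*(6 + s))/8 (U(Q, s) = (s*(2 + Q*(s + 6)))/8 = (s*(2 + Q*(6 + s)))/8 = s*(2 + Q*(6 + s))/8)
U(-149 - 1*(-157), k(16))/(-14329) = ((⅛)*16*(2 + 6*(-149 - 1*(-157)) + (-149 - 1*(-157))*16))/(-14329) = ((⅛)*16*(2 + 6*(-149 + 157) + (-149 + 157)*16))*(-1/14329) = ((⅛)*16*(2 + 6*8 + 8*16))*(-1/14329) = ((⅛)*16*(2 + 48 + 128))*(-1/14329) = ((⅛)*16*178)*(-1/14329) = 356*(-1/14329) = -4/161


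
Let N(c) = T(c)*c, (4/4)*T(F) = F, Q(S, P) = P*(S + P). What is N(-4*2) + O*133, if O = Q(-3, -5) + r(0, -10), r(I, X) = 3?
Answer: 5783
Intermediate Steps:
Q(S, P) = P*(P + S)
T(F) = F
O = 43 (O = -5*(-5 - 3) + 3 = -5*(-8) + 3 = 40 + 3 = 43)
N(c) = c**2 (N(c) = c*c = c**2)
N(-4*2) + O*133 = (-4*2)**2 + 43*133 = (-8)**2 + 5719 = 64 + 5719 = 5783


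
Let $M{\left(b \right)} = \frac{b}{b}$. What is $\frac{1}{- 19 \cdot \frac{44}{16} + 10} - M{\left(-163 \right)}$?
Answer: $- \frac{173}{169} \approx -1.0237$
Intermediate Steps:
$M{\left(b \right)} = 1$
$\frac{1}{- 19 \cdot \frac{44}{16} + 10} - M{\left(-163 \right)} = \frac{1}{- 19 \cdot \frac{44}{16} + 10} - 1 = \frac{1}{- 19 \cdot 44 \cdot \frac{1}{16} + 10} - 1 = \frac{1}{\left(-19\right) \frac{11}{4} + 10} - 1 = \frac{1}{- \frac{209}{4} + 10} - 1 = \frac{1}{- \frac{169}{4}} - 1 = - \frac{4}{169} - 1 = - \frac{173}{169}$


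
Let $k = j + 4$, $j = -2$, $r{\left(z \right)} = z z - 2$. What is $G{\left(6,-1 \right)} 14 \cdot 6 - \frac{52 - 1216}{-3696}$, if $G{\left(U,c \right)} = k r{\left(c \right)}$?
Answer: $- \frac{51841}{308} \approx -168.31$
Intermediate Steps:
$r{\left(z \right)} = -2 + z^{2}$ ($r{\left(z \right)} = z^{2} - 2 = -2 + z^{2}$)
$k = 2$ ($k = -2 + 4 = 2$)
$G{\left(U,c \right)} = -4 + 2 c^{2}$ ($G{\left(U,c \right)} = 2 \left(-2 + c^{2}\right) = -4 + 2 c^{2}$)
$G{\left(6,-1 \right)} 14 \cdot 6 - \frac{52 - 1216}{-3696} = \left(-4 + 2 \left(-1\right)^{2}\right) 14 \cdot 6 - \frac{52 - 1216}{-3696} = \left(-4 + 2 \cdot 1\right) 14 \cdot 6 - \left(52 - 1216\right) \left(- \frac{1}{3696}\right) = \left(-4 + 2\right) 14 \cdot 6 - \left(-1164\right) \left(- \frac{1}{3696}\right) = \left(-2\right) 14 \cdot 6 - \frac{97}{308} = \left(-28\right) 6 - \frac{97}{308} = -168 - \frac{97}{308} = - \frac{51841}{308}$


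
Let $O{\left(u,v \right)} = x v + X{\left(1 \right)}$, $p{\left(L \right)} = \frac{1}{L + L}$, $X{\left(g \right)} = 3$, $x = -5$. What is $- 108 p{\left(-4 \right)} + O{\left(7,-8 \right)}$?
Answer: $\frac{113}{2} \approx 56.5$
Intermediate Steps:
$p{\left(L \right)} = \frac{1}{2 L}$
$O{\left(u,v \right)} = 3 - 5 v$ ($O{\left(u,v \right)} = - 5 v + 3 = 3 - 5 v$)
$- 108 p{\left(-4 \right)} + O{\left(7,-8 \right)} = - 108 \frac{1}{2 \left(-4\right)} + \left(3 - -40\right) = - 108 \cdot \frac{1}{2} \left(- \frac{1}{4}\right) + \left(3 + 40\right) = \left(-108\right) \left(- \frac{1}{8}\right) + 43 = \frac{27}{2} + 43 = \frac{113}{2}$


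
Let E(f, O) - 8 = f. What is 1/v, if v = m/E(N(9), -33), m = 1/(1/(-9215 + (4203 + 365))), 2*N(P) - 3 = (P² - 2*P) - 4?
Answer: -13/1549 ≈ -0.0083925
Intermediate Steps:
N(P) = -½ + P²/2 - P (N(P) = 3/2 + ((P² - 2*P) - 4)/2 = 3/2 + (-4 + P² - 2*P)/2 = 3/2 + (-2 + P²/2 - P) = -½ + P²/2 - P)
E(f, O) = 8 + f
m = -4647 (m = 1/(1/(-9215 + 4568)) = 1/(1/(-4647)) = 1/(-1/4647) = -4647)
v = -1549/13 (v = -4647/(8 + (-½ + (½)*9² - 1*9)) = -4647/(8 + (-½ + (½)*81 - 9)) = -4647/(8 + (-½ + 81/2 - 9)) = -4647/(8 + 31) = -4647/39 = -4647*1/39 = -1549/13 ≈ -119.15)
1/v = 1/(-1549/13) = -13/1549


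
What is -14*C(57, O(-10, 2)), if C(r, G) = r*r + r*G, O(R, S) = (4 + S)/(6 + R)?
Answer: -44289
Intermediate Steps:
O(R, S) = (4 + S)/(6 + R)
C(r, G) = r² + G*r
-14*C(57, O(-10, 2)) = -798*((4 + 2)/(6 - 10) + 57) = -798*(6/(-4) + 57) = -798*(-¼*6 + 57) = -798*(-3/2 + 57) = -798*111/2 = -14*6327/2 = -44289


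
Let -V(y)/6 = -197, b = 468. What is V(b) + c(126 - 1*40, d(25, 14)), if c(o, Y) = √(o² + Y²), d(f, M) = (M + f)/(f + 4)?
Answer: 1182 + √6221557/29 ≈ 1268.0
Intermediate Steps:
V(y) = 1182 (V(y) = -6*(-197) = 1182)
d(f, M) = (M + f)/(4 + f)
c(o, Y) = √(Y² + o²)
V(b) + c(126 - 1*40, d(25, 14)) = 1182 + √(((14 + 25)/(4 + 25))² + (126 - 1*40)²) = 1182 + √((39/29)² + (126 - 40)²) = 1182 + √(((1/29)*39)² + 86²) = 1182 + √((39/29)² + 7396) = 1182 + √(1521/841 + 7396) = 1182 + √(6221557/841) = 1182 + √6221557/29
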